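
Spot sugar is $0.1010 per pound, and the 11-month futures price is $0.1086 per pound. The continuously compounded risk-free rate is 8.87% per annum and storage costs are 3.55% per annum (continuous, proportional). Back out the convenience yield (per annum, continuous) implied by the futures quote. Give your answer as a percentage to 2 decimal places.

F = S·e^((r+u−y)T) ⇒ (r+u−y) = ln(F/S)/T
ln(0.1086/0.1010) = 0.072551; /T ⇒ 0.079147
y = r + u − ln(F/S)/T = 0.0887 + 0.0355 − 0.079147 = 0.045053
y = 4.51%

4.51%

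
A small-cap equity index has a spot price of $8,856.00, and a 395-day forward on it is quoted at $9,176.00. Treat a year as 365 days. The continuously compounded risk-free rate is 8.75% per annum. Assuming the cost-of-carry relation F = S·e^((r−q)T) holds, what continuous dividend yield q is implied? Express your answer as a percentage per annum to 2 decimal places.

5.47%

From F = S·e^((r−q)T): (r − q) = ln(F/S)/T
ln(9176.00/8856.00) = ln(1.036134) = 0.035496
(r − q) = 0.035496 / (395/365) = 0.032800
q = r − ln(F/S)/T = 0.0875 − 0.032800 = 0.054700
q = 5.47%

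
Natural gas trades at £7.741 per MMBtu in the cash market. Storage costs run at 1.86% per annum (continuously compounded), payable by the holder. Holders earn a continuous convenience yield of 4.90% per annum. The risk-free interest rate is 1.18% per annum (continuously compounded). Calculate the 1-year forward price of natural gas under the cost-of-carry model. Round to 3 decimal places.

Net carry = r + u − y = 0.0118 + 0.0186 − 0.0490 = -0.0186
F = S·e^((r+u−y)T) = 7.741 · e^(-0.0186 × 1) = 7.741 · e^-0.018600
= 7.741 × 0.981572 = £7.598 per MMBtu

£7.598 per MMBtu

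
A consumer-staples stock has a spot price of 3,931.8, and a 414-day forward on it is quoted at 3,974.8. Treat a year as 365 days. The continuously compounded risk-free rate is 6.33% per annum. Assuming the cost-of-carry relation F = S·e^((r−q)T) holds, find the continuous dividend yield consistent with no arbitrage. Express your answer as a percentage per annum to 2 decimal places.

From F = S·e^((r−q)T): (r − q) = ln(F/S)/T
ln(3974.8/3931.8) = ln(1.010936) = 0.010877
(r − q) = 0.010877 / (414/365) = 0.009590
q = r − ln(F/S)/T = 0.0633 − 0.009590 = 0.053710
q = 5.37%

5.37%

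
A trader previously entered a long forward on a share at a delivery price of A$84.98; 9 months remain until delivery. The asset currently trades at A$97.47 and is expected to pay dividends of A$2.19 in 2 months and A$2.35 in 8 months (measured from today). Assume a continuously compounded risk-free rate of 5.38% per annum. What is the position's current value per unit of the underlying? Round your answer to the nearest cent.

PV(remaining dividends) I = 2.19·e^(−0.0538·2/12) + 2.35·e^(−0.0538·8/12) = 4.4377
Current forward F = (S − I)·e^(rT) = (97.47 − 4.4377)·e^(0.0538·9/12) = 93.0323 × 1.041175 = 96.8629
Value (long) = (F − K)·e^(−rT) = (96.8629 − 84.98) × 0.960453 = 11.4130
Value = A$11.41

A$11.41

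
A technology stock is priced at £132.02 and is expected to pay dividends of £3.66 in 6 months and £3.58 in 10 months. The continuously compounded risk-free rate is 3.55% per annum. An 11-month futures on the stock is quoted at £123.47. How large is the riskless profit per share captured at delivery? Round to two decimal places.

£5.61 per share

PV(dividends) I = 3.66·e^(−0.0355·6/12) + 3.58·e^(−0.0355·10/12) = 7.0713
Fair futures F* = (S − I)·e^(rT) = (132.02 − 7.0713)·e^0.032542 = 124.9487 × 1.033077 = 129.0816
Market £123.47 < fair 129.0816: forward underpriced → reverse cash-and-carry (short the stock, invest proceeds at r, pay the dividends, go long the forward).
Profit at T = |F_mkt − F*| = |123.47 − 129.0816| = £5.61 per share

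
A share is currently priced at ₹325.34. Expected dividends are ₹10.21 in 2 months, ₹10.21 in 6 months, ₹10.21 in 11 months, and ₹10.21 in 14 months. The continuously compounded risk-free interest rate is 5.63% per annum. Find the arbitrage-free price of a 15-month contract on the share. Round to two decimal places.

₹306.90

PV(dividends) I = 10.21·e^(−0.0563·2/12) + 10.21·e^(−0.0563·6/12) + 10.21·e^(−0.0563·11/12) + 10.21·e^(−0.0563·14/12)
I = 10.1146 + 9.9266 + 9.6964 + 9.5609 = 39.2985
F = (S − I)·e^(rT) = (325.34 − 39.2985) · e^(0.0563·15/12)
= 286.0415 · e^0.070375 = 286.0415 × 1.072910 = ₹306.90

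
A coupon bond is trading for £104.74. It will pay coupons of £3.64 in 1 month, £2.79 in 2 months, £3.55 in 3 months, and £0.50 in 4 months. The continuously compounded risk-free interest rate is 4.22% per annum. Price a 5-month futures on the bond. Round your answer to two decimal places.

PV(coupons) I = 3.64·e^(−0.0422·1/12) + 2.79·e^(−0.0422·2/12) + 3.55·e^(−0.0422·3/12) + 0.50·e^(−0.0422·4/12)
I = 3.6272 + 2.7704 + 3.5127 + 0.4930 = 10.4033
F = (S − I)·e^(rT) = (104.74 − 10.4033) · e^(0.0422·5/12)
= 94.3367 · e^0.017583 = 94.3367 × 1.017738 = £96.01

£96.01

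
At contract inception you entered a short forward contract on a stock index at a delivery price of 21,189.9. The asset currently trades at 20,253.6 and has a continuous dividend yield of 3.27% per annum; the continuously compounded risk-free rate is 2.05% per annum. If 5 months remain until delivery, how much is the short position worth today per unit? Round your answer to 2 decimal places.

1030.16

Current fair forward for the remaining 5 months: F = S·e^((r − q)·T), (r − q) = 0.0205 − 0.0327 = -0.0122
F = 20253.6 · e^(-0.0122 × 5/12) = 20253.6 × 0.99492956 = 20150.9053
Value of long forward = (F − K)·e^(−rT) = (20150.9053 − 21189.9) · e^(−0.0205·5/12)
= -1038.9947 × 0.99149471 = -1030.16
Short position value = −(long value) = 1030.16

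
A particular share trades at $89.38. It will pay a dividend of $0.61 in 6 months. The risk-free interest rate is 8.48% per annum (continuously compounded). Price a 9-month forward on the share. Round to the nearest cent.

$94.63

PV(dividends) I = 0.61·e^(−0.0848·6/12)
I = 0.5847
F = (S − I)·e^(rT) = (89.38 − 0.5847) · e^(0.0848·9/12)
= 88.7953 · e^0.063600 = 88.7953 × 1.065666 = $94.63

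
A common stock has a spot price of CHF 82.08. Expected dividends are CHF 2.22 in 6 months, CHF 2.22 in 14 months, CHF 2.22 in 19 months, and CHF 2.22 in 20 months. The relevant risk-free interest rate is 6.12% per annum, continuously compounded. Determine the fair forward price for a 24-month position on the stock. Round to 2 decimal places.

CHF 83.45

PV(dividends) I = 2.22·e^(−0.0612·6/12) + 2.22·e^(−0.0612·14/12) + 2.22·e^(−0.0612·19/12) + 2.22·e^(−0.0612·20/12)
I = 2.1531 + 2.0670 + 2.0150 + 2.0047 = 8.2398
F = (S − I)·e^(rT) = (82.08 − 8.2398) · e^(0.0612·24/12)
= 73.8402 · e^0.122400 = 73.8402 × 1.130206 = CHF 83.45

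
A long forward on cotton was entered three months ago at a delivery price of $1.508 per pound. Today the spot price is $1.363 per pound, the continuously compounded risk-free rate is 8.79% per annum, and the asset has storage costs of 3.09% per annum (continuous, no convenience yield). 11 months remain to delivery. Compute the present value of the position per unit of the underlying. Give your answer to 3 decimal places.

$0.011 per pound

Current fair forward for the remaining 11 months: F = S·e^((r + u)·T), (r + u) = 0.0879 + 0.0309 = 0.1188
F = 1.363 · e^(0.1188 × 11/12) = 1.363 × 1.115051 = 1.5198
Value of long forward = (F − K)·e^(−rT) = (1.5198 − 1.508) · e^(−0.0879·11/12)
= 0.0118 × 0.922586 = 0.011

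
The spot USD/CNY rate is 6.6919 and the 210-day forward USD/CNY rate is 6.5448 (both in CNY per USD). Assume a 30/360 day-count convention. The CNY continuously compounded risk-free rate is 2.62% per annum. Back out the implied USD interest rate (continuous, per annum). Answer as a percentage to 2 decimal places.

F = S·e^((r_CNY − r_USD)T) ⇒ r_USD = r_CNY − ln(F/S)/T
ln(6.5448/6.6919) = -0.022227; /(210/360) = -0.038103
r_USD = 0.0262 + 0.038103 = 0.064303
r_USD = 6.43%

6.43%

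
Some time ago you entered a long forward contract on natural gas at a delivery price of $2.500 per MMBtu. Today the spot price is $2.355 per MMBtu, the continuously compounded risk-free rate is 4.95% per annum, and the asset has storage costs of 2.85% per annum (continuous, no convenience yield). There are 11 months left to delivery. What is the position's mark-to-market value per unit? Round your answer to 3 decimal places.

Current fair forward for the remaining 11 months: F = S·e^((r + u)·T), (r + u) = 0.0495 + 0.0285 = 0.0780
F = 2.355 · e^(0.0780 × 11/12) = 2.355 × 1.074118 = 2.5295
Value of long forward = (F − K)·e^(−rT) = (2.5295 − 2.500) · e^(−0.0495·11/12)
= 0.0295 × 0.955639 = 0.028

$0.028 per MMBtu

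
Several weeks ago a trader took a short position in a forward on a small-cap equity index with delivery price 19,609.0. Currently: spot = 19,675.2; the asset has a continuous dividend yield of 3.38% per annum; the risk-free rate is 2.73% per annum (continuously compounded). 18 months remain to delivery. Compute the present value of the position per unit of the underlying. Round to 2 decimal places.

Current fair forward for the remaining 18 months: F = S·e^((r − q)·T), (r − q) = 0.0273 − 0.0338 = -0.0065
F = 19675.2 · e^(-0.0065 × 18/12) = 19675.2 × 0.99029738 = 19484.2990
Value of long forward = (F − K)·e^(−rT) = (19484.2990 − 19609.0) · e^(−0.0273·18/12)
= -124.7010 × 0.95987712 = -119.70
Short position value = −(long value) = 119.70

119.70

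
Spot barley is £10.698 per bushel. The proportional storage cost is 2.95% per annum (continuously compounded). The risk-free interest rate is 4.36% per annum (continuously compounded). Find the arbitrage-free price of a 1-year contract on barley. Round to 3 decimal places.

Net carry = r + u − y = 0.0436 + 0.0295 − 0.0000 = 0.0731
F = S·e^((r+u−y)T) = 10.698 · e^(0.0731 × 1) = 10.698 · e^0.073100
= 10.698 × 1.075838 = £11.509 per bushel

£11.509 per bushel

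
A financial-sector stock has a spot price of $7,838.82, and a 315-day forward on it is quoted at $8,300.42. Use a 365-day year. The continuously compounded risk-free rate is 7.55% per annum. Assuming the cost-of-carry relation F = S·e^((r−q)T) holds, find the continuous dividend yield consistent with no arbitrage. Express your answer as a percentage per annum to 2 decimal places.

0.92%

From F = S·e^((r−q)T): (r − q) = ln(F/S)/T
ln(8300.42/7838.82) = ln(1.058886) = 0.057217
(r − q) = 0.057217 / (315/365) = 0.066299
q = r − ln(F/S)/T = 0.0755 − 0.066299 = 0.009201
q = 0.92%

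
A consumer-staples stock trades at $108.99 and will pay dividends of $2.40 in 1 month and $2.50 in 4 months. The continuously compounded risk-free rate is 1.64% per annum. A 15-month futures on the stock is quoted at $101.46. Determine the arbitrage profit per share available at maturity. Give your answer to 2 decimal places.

$4.80 per share

PV(dividends) I = 2.40·e^(−0.0164·1/12) + 2.50·e^(−0.0164·4/12) = 4.8831
Fair futures F* = (S − I)·e^(rT) = (108.99 − 4.8831)·e^0.020500 = 104.1069 × 1.020712 = 106.2632
Market $101.46 < fair 106.2632: forward underpriced → reverse cash-and-carry (short the stock, invest proceeds at r, pay the dividends, go long the forward).
Profit at T = |F_mkt − F*| = |101.46 − 106.2632| = $4.80 per share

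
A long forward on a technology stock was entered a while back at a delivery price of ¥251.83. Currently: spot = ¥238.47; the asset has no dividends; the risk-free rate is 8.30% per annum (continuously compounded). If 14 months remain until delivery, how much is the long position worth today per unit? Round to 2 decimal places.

Current fair forward for the remaining 14 months: F = S·e^(r·T), r = 0.0830
F = 238.47 · e^(0.0830 × 14/12) = 238.47 × 1.101677 = 262.7169
Value of long forward = (F − K)·e^(−rT) = (262.7169 − 251.83) · e^(−0.0830·14/12)
= 10.8869 × 0.907707 = 9.88

¥9.88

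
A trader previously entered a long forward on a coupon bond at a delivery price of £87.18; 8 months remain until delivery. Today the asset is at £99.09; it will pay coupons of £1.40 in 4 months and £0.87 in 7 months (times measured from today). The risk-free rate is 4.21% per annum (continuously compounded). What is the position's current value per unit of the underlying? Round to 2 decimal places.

£12.09

PV(remaining coupons) I = 1.40·e^(−0.0421·4/12) + 0.87·e^(−0.0421·7/12) = 2.2294
Current forward F = (S − I)·e^(rT) = (99.09 − 2.2294)·e^(0.0421·8/12) = 96.8606 × 1.028464 = 99.6176
Value (long) = (F − K)·e^(−rT) = (99.6176 − 87.18) × 0.972324 = 12.0934
Value = £12.09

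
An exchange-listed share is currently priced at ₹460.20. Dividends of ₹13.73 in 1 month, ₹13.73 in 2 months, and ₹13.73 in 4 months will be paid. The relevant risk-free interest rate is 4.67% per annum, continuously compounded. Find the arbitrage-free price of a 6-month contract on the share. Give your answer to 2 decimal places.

PV(dividends) I = 13.73·e^(−0.0467·1/12) + 13.73·e^(−0.0467·2/12) + 13.73·e^(−0.0467·4/12)
I = 13.6767 + 13.6235 + 13.5179 = 40.8181
F = (S − I)·e^(rT) = (460.20 − 40.8181) · e^(0.0467·6/12)
= 419.3819 · e^0.023350 = 419.3819 × 1.023625 = ₹429.29

₹429.29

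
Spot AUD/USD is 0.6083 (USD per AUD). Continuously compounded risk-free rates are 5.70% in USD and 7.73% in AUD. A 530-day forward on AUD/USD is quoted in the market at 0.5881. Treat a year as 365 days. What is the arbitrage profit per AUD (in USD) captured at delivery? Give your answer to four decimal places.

0.0025 per AUD (in USD)

Fair forward: F* = S·e^(carry·T), with carry = (r_USD − r_AUD) = 0.0570 − 0.0773 = -0.0203
F* = 0.6083 · e^(-0.0203 × 530/365) = 0.6083 · e^-0.029477 = 0.6083 × 0.970953 = 0.5906
Market 0.5881 < fair 0.5906: forward underpriced → reverse cash-and-carry (short spot, go long the forward).
At maturity, profit = |F_mkt − F*| = |0.5881 − 0.5906| = 0.0025 per AUD (in USD)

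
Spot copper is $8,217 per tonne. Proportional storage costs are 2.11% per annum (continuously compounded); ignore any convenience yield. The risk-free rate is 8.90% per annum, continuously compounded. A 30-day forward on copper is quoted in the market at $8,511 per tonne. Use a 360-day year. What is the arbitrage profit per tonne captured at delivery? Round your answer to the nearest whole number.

Fair forward: F* = S·e^(carry·T), with carry = (r + u) = 0.0890 + 0.0211 = 0.1101
F* = 8217 · e^(0.1101 × 30/360) = 8217 · e^0.009175 = 8217 × 1.009217 = $8292.7361
Market $8511 > fair $8292.7361: forward overpriced → cash-and-carry (buy spot, short the forward).
At maturity, profit = |F_mkt − F*| = |8511 − 8292.7361| = $218 per tonne

$218 per tonne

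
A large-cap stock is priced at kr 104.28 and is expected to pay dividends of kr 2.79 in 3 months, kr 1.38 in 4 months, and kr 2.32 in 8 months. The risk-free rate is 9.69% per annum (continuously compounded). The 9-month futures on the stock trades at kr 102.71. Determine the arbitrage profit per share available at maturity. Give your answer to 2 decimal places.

PV(dividends) I = 2.79·e^(−0.0969·3/12) + 1.38·e^(−0.0969·4/12) + 2.32·e^(−0.0969·8/12) = 6.2342
Fair futures F* = (S − I)·e^(rT) = (104.28 − 6.2342)·e^0.072675 = 98.0458 × 1.075381 = 105.4366
Market kr 102.71 < fair 105.4366: forward underpriced → reverse cash-and-carry (short the stock, invest proceeds at r, pay the dividends, go long the forward).
Profit at T = |F_mkt − F*| = |102.71 − 105.4366| = kr 2.73 per share

kr 2.73 per share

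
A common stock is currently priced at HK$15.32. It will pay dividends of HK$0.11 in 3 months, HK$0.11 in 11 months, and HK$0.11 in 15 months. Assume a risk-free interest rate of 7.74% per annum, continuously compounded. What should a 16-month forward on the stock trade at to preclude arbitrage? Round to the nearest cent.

HK$16.64

PV(dividends) I = 0.11·e^(−0.0774·3/12) + 0.11·e^(−0.0774·11/12) + 0.11·e^(−0.0774·15/12)
I = 0.1079 + 0.1025 + 0.0999 = 0.3103
F = (S − I)·e^(rT) = (15.32 − 0.3103) · e^(0.0774·16/12)
= 15.0097 · e^0.103200 = 15.0097 × 1.108713 = HK$16.64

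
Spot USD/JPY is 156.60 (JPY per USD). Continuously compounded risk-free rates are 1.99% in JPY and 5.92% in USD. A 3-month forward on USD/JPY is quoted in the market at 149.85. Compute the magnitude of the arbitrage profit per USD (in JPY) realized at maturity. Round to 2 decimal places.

Fair forward: F* = S·e^(carry·T), with carry = (r_JPY − r_USD) = 0.0199 − 0.0592 = -0.0393
F* = 156.60 · e^(-0.0393 × 3/12) = 156.60 · e^-0.009825 = 156.60 × 0.990223 = 155.0689
Market 149.85 < fair 155.0689: forward underpriced → reverse cash-and-carry (short spot, go long the forward).
At maturity, profit = |F_mkt − F*| = |149.85 − 155.0689| = 5.22 per USD (in JPY)

5.22 per USD (in JPY)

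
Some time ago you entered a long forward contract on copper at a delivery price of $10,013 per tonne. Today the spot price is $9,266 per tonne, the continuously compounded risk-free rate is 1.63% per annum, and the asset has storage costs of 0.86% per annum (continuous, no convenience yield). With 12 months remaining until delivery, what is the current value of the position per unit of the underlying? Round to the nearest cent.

Current fair forward for the remaining 12 months: F = S·e^((r + u)·T), (r + u) = 0.0163 + 0.0086 = 0.0249
F = 9266 · e^(0.0249 × 12/12) = 9266 × 1.02521259 = 9499.6199
Value of long forward = (F − K)·e^(−rT) = (9499.6199 − 10013) · e^(−0.0163·12/12)
= -513.3801 × 0.98383213 = -505.08

-$505.08 per tonne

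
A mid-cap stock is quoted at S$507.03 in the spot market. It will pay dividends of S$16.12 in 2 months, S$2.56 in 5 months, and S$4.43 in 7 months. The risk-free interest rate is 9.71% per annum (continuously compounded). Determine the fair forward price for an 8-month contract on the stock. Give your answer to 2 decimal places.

S$516.93

PV(dividends) I = 16.12·e^(−0.0971·2/12) + 2.56·e^(−0.0971·5/12) + 4.43·e^(−0.0971·7/12)
I = 15.8612 + 2.4585 + 4.1861 = 22.5058
F = (S − I)·e^(rT) = (507.03 − 22.5058) · e^(0.0971·8/12)
= 484.5242 · e^0.064733 = 484.5242 × 1.066874 = S$516.93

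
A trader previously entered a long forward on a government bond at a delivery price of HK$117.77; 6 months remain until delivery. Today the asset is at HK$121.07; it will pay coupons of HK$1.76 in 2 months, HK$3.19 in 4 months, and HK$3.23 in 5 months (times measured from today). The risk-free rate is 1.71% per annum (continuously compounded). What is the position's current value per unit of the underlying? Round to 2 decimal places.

-HK$3.83

PV(remaining coupons) I = 1.76·e^(−0.0171·2/12) + 3.19·e^(−0.0171·4/12) + 3.23·e^(−0.0171·5/12) = 8.1339
Current forward F = (S − I)·e^(rT) = (121.07 − 8.1339)·e^(0.0171·6/12) = 112.9361 × 1.008587 = 113.9059
Value (long) = (F − K)·e^(−rT) = (113.9059 − 117.77) × 0.991486 = -3.8312
Value = -HK$3.83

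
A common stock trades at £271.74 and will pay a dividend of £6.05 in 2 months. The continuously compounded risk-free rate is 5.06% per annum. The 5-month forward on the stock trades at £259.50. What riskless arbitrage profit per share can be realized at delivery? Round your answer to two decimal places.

PV(dividends) I = 6.05·e^(−0.0506·2/12) = 5.9992
Fair forward F* = (S − I)·e^(rT) = (271.74 − 5.9992)·e^0.021083 = 265.7408 × 1.021307 = 271.4029
Market £259.50 < fair 271.4029: forward underpriced → reverse cash-and-carry (short the stock, invest proceeds at r, pay the dividends, go long the forward).
Profit at T = |F_mkt − F*| = |259.50 − 271.4029| = £11.90 per share

£11.90 per share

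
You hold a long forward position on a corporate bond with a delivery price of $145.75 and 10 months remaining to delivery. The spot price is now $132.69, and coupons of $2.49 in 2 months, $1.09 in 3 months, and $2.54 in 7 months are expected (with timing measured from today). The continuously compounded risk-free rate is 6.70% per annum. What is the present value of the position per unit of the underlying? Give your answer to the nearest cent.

PV(remaining coupons) I = 2.49·e^(−0.0670·2/12) + 1.09·e^(−0.0670·3/12) + 2.54·e^(−0.0670·7/12) = 5.9769
Current forward F = (S − I)·e^(rT) = (132.69 − 5.9769)·e^(0.0670·10/12) = 126.7131 × 1.057421 = 133.9891
Value (long) = (F − K)·e^(−rT) = (133.9891 − 145.75) × 0.945697 = -11.1222
Value = -$11.12

-$11.12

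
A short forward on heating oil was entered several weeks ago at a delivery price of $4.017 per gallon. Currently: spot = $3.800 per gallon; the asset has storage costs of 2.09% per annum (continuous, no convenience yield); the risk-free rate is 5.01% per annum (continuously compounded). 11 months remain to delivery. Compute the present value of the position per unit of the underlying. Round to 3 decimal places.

Current fair forward for the remaining 11 months: F = S·e^((r + u)·T), (r + u) = 0.0501 + 0.0209 = 0.0710
F = 3.800 · e^(0.0710 × 11/12) = 3.800 × 1.067248 = 4.0555
Value of long forward = (F − K)·e^(−rT) = (4.0555 − 4.017) · e^(−0.0501·11/12)
= 0.0385 × 0.955114 = 0.037
Short position value = −(long value) = -$0.037

-$0.037 per gallon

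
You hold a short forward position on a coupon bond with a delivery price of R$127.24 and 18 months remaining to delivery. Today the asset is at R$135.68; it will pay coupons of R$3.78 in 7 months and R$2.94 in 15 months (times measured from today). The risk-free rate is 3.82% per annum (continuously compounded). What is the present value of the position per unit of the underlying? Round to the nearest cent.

PV(remaining coupons) I = 3.78·e^(−0.0382·7/12) + 2.94·e^(−0.0382·15/12) = 6.4996
Current forward F = (S − I)·e^(rT) = (135.68 − 6.4996)·e^(0.0382·18/12) = 129.1804 × 1.058973 = 136.7986
Value (long) = (F − K)·e^(−rT) = (136.7986 − 127.24) × 0.944311 = 9.0263
Short position value = −(long value) = -R$9.03

-R$9.03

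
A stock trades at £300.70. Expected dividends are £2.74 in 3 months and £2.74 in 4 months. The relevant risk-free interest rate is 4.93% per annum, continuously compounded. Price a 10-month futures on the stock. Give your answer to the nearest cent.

PV(dividends) I = 2.74·e^(−0.0493·3/12) + 2.74·e^(−0.0493·4/12)
I = 2.7064 + 2.6953 = 5.4017
F = (S − I)·e^(rT) = (300.70 − 5.4017) · e^(0.0493·10/12)
= 295.2983 · e^0.041083 = 295.2983 × 1.041939 = £307.68

£307.68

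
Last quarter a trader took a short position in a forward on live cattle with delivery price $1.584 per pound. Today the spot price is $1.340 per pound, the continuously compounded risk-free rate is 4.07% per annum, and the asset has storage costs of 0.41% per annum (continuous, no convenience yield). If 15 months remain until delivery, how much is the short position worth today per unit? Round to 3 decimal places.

Current fair forward for the remaining 15 months: F = S·e^((r + u)·T), (r + u) = 0.0407 + 0.0041 = 0.0448
F = 1.340 · e^(0.0448 × 15/12) = 1.340 × 1.057598 = 1.4172
Value of long forward = (F − K)·e^(−rT) = (1.4172 − 1.584) · e^(−0.0407·15/12)
= -0.1668 × 0.950397 = -0.159
Short position value = −(long value) = $0.159

$0.159 per pound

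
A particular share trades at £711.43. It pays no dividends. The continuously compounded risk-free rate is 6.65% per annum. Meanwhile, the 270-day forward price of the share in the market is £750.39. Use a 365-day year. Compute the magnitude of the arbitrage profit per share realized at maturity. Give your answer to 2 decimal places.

£3.09 per share

Fair forward: F* = S·e^(carry·T), with carry = r = 0.0665
F* = 711.43 · e^(0.0665 × 270/365) = 711.43 · e^0.049192 = 711.43 × 1.050422 = £747.3017
Market £750.39 > fair £747.3017: forward overpriced → cash-and-carry (buy spot, short the forward).
At maturity, profit = |F_mkt − F*| = |750.39 − 747.3017| = £3.09 per share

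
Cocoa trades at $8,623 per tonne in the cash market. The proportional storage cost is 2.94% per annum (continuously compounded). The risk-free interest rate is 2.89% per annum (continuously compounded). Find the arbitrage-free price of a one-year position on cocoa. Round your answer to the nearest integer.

$9,141 per tonne

Net carry = r + u − y = 0.0289 + 0.0294 − 0.0000 = 0.0583
F = S·e^((r+u−y)T) = 8623 · e^(0.0583 × 12/12) = 8623 · e^0.058300
= 8623 × 1.060033 = $9,141 per tonne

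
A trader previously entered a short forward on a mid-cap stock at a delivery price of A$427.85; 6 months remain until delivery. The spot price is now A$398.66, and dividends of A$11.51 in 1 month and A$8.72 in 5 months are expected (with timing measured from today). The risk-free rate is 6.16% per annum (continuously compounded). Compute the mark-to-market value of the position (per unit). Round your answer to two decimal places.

A$36.16

PV(remaining dividends) I = 11.51·e^(−0.0616·1/12) + 8.72·e^(−0.0616·5/12) = 19.9501
Current forward F = (S − I)·e^(rT) = (398.66 − 19.9501)·e^(0.0616·6/12) = 378.7099 × 1.031279 = 390.5556
Value (long) = (F − K)·e^(−rT) = (390.5556 − 427.85) × 0.969669 = -36.1632
Short position value = −(long value) = A$36.16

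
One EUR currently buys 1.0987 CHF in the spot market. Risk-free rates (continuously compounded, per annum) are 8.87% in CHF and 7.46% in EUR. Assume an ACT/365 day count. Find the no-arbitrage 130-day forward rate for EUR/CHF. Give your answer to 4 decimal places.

1.1042

F = S·e^((r_CHF − r_EUR)T) = 1.0987 · e^((0.0887 − 0.0746) × 130/365)
= 1.0987 · e^0.005022 = 1.0987 × 1.005035
F = 1.1042 CHF per EUR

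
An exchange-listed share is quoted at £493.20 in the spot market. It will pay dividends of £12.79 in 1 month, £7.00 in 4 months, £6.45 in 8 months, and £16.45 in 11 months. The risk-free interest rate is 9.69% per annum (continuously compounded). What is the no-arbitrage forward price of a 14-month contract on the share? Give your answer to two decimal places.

PV(dividends) I = 12.79·e^(−0.0969·1/12) + 7.00·e^(−0.0969·4/12) + 6.45·e^(−0.0969·8/12) + 16.45·e^(−0.0969·11/12)
I = 12.6871 + 6.7775 + 6.0465 + 15.0518 = 40.5629
F = (S − I)·e^(rT) = (493.20 − 40.5629) · e^(0.0969·14/12)
= 452.6371 · e^0.113050 = 452.6371 × 1.119688 = £506.81

£506.81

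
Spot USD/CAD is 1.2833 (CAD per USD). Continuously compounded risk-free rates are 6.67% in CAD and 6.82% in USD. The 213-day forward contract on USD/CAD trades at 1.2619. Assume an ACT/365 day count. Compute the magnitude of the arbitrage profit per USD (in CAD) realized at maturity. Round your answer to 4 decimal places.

0.0203 per USD (in CAD)

Fair forward: F* = S·e^(carry·T), with carry = (r_CAD − r_USD) = 0.0667 − 0.0682 = -0.0015
F* = 1.2833 · e^(-0.0015 × 213/365) = 1.2833 · e^-0.000875 = 1.2833 × 0.999125 = 1.2822
Market 1.2619 < fair 1.2822: forward underpriced → reverse cash-and-carry (short spot, go long the forward).
At maturity, profit = |F_mkt − F*| = |1.2619 − 1.2822| = 0.0203 per USD (in CAD)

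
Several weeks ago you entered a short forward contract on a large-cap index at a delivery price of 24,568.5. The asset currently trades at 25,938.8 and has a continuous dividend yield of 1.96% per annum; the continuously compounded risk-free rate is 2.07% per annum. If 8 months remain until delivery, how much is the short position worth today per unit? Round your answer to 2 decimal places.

Current fair forward for the remaining 8 months: F = S·e^((r − q)·T), (r − q) = 0.0207 − 0.0196 = 0.0011
F = 25938.8 · e^(0.0011 × 8/12) = 25938.8 × 1.00073360 = 25957.8287
Value of long forward = (F − K)·e^(−rT) = (25957.8287 − 24568.5) · e^(−0.0207·8/12)
= 1389.3287 × 0.98629478 = 1370.29
Short position value = −(long value) = -1370.29

-1370.29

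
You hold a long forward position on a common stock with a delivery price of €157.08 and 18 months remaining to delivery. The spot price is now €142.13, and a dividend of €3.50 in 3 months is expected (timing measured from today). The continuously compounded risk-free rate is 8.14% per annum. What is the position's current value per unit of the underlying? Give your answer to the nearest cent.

PV(remaining dividends) I = 3.50·e^(−0.0814·3/12) = 3.4295
Current forward F = (S − I)·e^(rT) = (142.13 − 3.4295)·e^(0.0814·18/12) = 138.7005 × 1.129867 = 156.7131
Value (long) = (F − K)·e^(−rT) = (156.7131 − 157.08) × 0.885060 = -0.3247
Value = -€0.32

-€0.32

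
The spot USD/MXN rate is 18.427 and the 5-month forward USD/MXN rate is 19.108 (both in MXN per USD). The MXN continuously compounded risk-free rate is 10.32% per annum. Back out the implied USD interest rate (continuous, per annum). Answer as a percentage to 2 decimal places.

1.61%

F = S·e^((r_MXN − r_USD)T) ⇒ r_USD = r_MXN − ln(F/S)/T
ln(19.108/18.427) = 0.036290; /(5/12) = 0.087096
r_USD = 0.1032 − 0.087096 = 0.016104
r_USD = 1.61%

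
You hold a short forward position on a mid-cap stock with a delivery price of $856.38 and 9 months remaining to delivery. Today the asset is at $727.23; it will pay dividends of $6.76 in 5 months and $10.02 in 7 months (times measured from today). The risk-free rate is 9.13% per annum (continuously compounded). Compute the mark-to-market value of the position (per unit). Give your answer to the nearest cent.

$88.48

PV(remaining dividends) I = 6.76·e^(−0.0913·5/12) + 10.02·e^(−0.0913·7/12) = 16.0080
Current forward F = (S − I)·e^(rT) = (727.23 − 16.0080)·e^(0.0913·9/12) = 711.2220 × 1.070874 = 761.6291
Value (long) = (F − K)·e^(−rT) = (761.6291 − 856.38) × 0.933817 = -88.4800
Short position value = −(long value) = $88.48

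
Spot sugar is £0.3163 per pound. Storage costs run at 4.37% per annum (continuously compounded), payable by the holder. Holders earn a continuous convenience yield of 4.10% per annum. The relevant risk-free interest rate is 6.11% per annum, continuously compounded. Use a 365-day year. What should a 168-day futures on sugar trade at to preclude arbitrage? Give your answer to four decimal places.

£0.3257 per pound

Net carry = r + u − y = 0.0611 + 0.0437 − 0.0410 = 0.0638
F = S·e^((r+u−y)T) = 0.3163 · e^(0.0638 × 168/365) = 0.3163 · e^0.029365
= 0.3163 × 1.029800 = £0.3257 per pound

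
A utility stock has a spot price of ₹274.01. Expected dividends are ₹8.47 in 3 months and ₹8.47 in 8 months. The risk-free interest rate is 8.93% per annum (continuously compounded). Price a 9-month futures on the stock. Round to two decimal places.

₹275.60

PV(dividends) I = 8.47·e^(−0.0893·3/12) + 8.47·e^(−0.0893·8/12)
I = 8.2830 + 7.9805 = 16.2635
F = (S − I)·e^(rT) = (274.01 − 16.2635) · e^(0.0893·9/12)
= 257.7465 · e^0.066975 = 257.7465 × 1.069269 = ₹275.60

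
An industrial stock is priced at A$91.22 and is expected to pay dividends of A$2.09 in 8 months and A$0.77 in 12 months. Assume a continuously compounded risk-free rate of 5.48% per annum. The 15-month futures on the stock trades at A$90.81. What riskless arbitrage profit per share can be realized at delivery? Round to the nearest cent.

PV(dividends) I = 2.09·e^(−0.0548·8/12) + 0.77·e^(−0.0548·12/12) = 2.7440
Fair futures F* = (S − I)·e^(rT) = (91.22 − 2.7440)·e^0.068500 = 88.4760 × 1.070901 = 94.7490
Market A$90.81 < fair 94.7490: forward underpriced → reverse cash-and-carry (short the stock, invest proceeds at r, pay the dividends, go long the forward).
Profit at T = |F_mkt − F*| = |90.81 − 94.7490| = A$3.94 per share

A$3.94 per share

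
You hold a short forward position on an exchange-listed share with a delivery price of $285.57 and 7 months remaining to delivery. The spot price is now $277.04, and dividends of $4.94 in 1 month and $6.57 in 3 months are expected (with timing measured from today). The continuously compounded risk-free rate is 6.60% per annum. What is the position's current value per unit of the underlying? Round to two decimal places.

$9.12

PV(remaining dividends) I = 4.94·e^(−0.0660·1/12) + 6.57·e^(−0.0660·3/12) = 11.3754
Current forward F = (S − I)·e^(rT) = (277.04 − 11.3754)·e^(0.0660·7/12) = 265.6646 × 1.039251 = 276.0922
Value (long) = (F − K)·e^(−rT) = (276.0922 − 285.57) × 0.962232 = -9.1198
Short position value = −(long value) = $9.12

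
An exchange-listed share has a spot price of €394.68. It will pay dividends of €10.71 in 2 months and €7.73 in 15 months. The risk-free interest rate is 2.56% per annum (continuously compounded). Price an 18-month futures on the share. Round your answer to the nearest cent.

PV(dividends) I = 10.71·e^(−0.0256·2/12) + 7.73·e^(−0.0256·15/12)
I = 10.6644 + 7.4866 = 18.1510
F = (S − I)·e^(rT) = (394.68 − 18.1510) · e^(0.0256·18/12)
= 376.5290 · e^0.038400 = 376.5290 × 1.039147 = €391.27

€391.27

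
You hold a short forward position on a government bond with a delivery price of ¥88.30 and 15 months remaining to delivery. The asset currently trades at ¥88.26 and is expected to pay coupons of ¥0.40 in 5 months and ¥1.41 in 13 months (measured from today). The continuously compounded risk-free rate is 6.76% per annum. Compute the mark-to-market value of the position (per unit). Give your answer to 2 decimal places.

-¥5.42

PV(remaining coupons) I = 0.40·e^(−0.0676·5/12) + 1.41·e^(−0.0676·13/12) = 1.6993
Current forward F = (S − I)·e^(rT) = (88.26 − 1.6993)·e^(0.0676·15/12) = 86.5607 × 1.088173 = 94.1930
Value (long) = (F − K)·e^(−rT) = (94.1930 − 88.30) × 0.918972 = 5.4155
Short position value = −(long value) = -¥5.42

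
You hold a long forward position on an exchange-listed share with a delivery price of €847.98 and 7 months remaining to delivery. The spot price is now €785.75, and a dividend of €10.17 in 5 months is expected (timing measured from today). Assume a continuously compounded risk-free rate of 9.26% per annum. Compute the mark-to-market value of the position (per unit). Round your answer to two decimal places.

-€27.43

PV(remaining dividends) I = 10.17·e^(−0.0926·5/12) = 9.7851
Current forward F = (S − I)·e^(rT) = (785.75 − 9.7851)·e^(0.0926·7/12) = 775.9649 × 1.055502 = 819.0325
Value (long) = (F − K)·e^(−rT) = (819.0325 − 847.98) × 0.947416 = -27.4253
Value = -€27.43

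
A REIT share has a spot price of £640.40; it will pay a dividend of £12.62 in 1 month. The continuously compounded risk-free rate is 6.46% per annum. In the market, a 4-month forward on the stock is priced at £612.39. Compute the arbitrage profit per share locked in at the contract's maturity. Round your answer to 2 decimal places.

£29.12 per share

PV(dividends) I = 12.62·e^(−0.0646·1/12) = 12.5522
Fair forward F* = (S − I)·e^(rT) = (640.40 − 12.5522)·e^0.021533 = 627.8478 × 1.021767 = 641.5142
Market £612.39 < fair 641.5142: forward underpriced → reverse cash-and-carry (short the stock, invest proceeds at r, pay the dividends, go long the forward).
Profit at T = |F_mkt − F*| = |612.39 − 641.5142| = £29.12 per share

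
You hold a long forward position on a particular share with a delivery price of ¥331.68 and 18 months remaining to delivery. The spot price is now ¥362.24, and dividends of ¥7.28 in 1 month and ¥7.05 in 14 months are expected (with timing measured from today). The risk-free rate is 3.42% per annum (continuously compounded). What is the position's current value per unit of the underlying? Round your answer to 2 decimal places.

¥33.11

PV(remaining dividends) I = 7.28·e^(−0.0342·1/12) + 7.05·e^(−0.0342·14/12) = 14.0335
Current forward F = (S − I)·e^(rT) = (362.24 − 14.0335)·e^(0.0342·18/12) = 348.2065 × 1.052639 = 366.5357
Value (long) = (F − K)·e^(−rT) = (366.5357 − 331.68) × 0.949994 = 33.1127
Value = ¥33.11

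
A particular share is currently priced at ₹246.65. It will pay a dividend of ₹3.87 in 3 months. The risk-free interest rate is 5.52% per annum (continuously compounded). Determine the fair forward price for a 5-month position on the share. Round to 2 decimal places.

PV(dividends) I = 3.87·e^(−0.0552·3/12)
I = 3.8170
F = (S − I)·e^(rT) = (246.65 − 3.8170) · e^(0.0552·5/12)
= 242.8330 · e^0.023000 = 242.8330 × 1.023267 = ₹248.48

₹248.48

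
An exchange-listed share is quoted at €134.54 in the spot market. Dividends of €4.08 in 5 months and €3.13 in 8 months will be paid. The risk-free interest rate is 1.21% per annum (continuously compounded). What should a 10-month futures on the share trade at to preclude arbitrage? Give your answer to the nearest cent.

PV(dividends) I = 4.08·e^(−0.0121·5/12) + 3.13·e^(−0.0121·8/12)
I = 4.0595 + 3.1049 = 7.1644
F = (S − I)·e^(rT) = (134.54 − 7.1644) · e^(0.0121·10/12)
= 127.3756 · e^0.010083 = 127.3756 × 1.010134 = €128.67

€128.67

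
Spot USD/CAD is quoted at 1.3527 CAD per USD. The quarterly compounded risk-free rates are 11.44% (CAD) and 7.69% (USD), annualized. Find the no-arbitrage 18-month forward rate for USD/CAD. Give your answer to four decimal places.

1.4291

By covered interest parity, F = S · (1+r_CAD/4)^(4T) / (1+r_USD/4)^(4T)
= 1.3527 × 1.184347 / 1.121038 = 1.3527 × 1.056474
F = 1.4291 CAD per USD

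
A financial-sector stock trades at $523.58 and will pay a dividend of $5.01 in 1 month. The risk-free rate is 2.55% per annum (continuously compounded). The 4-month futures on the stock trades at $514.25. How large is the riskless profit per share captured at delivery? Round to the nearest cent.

PV(dividends) I = 5.01·e^(−0.0255·1/12) = 4.9994
Fair futures F* = (S − I)·e^(rT) = (523.58 − 4.9994)·e^0.008500 = 518.5806 × 1.008536 = 523.0072
Market $514.25 < fair 523.0072: forward underpriced → reverse cash-and-carry (short the stock, invest proceeds at r, pay the dividends, go long the forward).
Profit at T = |F_mkt − F*| = |514.25 − 523.0072| = $8.76 per share

$8.76 per share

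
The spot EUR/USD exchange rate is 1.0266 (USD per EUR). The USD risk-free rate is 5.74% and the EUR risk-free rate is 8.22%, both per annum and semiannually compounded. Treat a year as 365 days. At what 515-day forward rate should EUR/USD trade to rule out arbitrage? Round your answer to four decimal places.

0.9925

By covered interest parity, F = S · (1+r_USD/2)^(2T) / (1+r_EUR/2)^(2T)
= 1.0266 × 1.083123 / 1.120372 = 1.0266 × 0.966753
F = 0.9925 USD per EUR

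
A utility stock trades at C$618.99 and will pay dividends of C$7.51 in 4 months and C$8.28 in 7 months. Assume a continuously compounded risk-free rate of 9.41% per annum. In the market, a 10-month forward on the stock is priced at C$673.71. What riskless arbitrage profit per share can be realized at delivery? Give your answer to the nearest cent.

C$20.58 per share

PV(dividends) I = 7.51·e^(−0.0941·4/12) + 8.28·e^(−0.0941·7/12) = 15.1158
Fair forward F* = (S − I)·e^(rT) = (618.99 − 15.1158)·e^0.078417 = 603.8742 × 1.081574 = 653.1346
Market C$673.71 > fair 653.1346: forward overpriced → cash-and-carry (borrow at r, buy the stock and collect the dividends, short the forward).
Profit at T = |F_mkt − F*| = |673.71 − 653.1346| = C$20.58 per share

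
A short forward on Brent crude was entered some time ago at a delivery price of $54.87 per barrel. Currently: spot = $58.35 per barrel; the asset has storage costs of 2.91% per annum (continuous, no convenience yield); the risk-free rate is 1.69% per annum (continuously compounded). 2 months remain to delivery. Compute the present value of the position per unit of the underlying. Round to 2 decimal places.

Current fair forward for the remaining 2 months: F = S·e^((r + u)·T), (r + u) = 0.0169 + 0.0291 = 0.0460
F = 58.35 · e^(0.0460 × 2/12) = 58.35 × 1.007696 = 58.7991
Value of long forward = (F − K)·e^(−rT) = (58.7991 − 54.87) · e^(−0.0169·2/12)
= 3.9291 × 0.997187 = 3.92
Short position value = −(long value) = -$3.92

-$3.92 per barrel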